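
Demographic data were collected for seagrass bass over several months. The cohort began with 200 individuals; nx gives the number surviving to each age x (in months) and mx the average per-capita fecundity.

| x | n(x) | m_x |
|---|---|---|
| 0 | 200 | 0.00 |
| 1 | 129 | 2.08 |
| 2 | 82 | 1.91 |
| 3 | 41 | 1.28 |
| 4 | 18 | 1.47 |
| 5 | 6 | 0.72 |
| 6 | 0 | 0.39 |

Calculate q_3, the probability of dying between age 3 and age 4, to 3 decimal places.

lx = nx/n0 = nx/200: 1, 0.645, 0.41, 0.205, 0.09, 0.03, 0
q_3 = (l_3 − l_4) / l_3 = (0.205 − 0.09) / 0.205
     = 0.115 / 0.205 = 0.560976… → 0.561

0.561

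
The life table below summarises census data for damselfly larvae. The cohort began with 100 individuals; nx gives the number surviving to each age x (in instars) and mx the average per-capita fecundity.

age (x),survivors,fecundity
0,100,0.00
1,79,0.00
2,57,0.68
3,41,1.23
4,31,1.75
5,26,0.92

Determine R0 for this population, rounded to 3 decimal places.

1.674

lx = nx/n0 = nx/100: 1, 0.79, 0.57, 0.41, 0.31, 0.26
lx·mx by age: 0, 0, 0.3876, 0.5043, 0.5425, 0.2392
R0 = Σ lx·mx = 1.6736 → 1.674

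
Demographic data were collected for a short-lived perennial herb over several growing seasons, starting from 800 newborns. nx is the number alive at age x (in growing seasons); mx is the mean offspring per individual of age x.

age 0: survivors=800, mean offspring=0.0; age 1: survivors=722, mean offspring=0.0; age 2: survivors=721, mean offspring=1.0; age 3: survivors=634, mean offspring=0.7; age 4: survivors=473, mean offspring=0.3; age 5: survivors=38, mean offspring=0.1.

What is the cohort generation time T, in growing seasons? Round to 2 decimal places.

lx = nx/n0 = nx/800: 1, 0.9025, 0.90125, 0.7925, 0.59125, 0.0475
lx·mx: 0, 0, 0.90125, 0.55475, 0.177375, 0.00475 → R0 = 1.638125
x·lx·mx: 0, 0, 1.8025, 1.66425, 0.7095, 0.02375 → Σ = 4.2
T = 4.2 / 1.638125 = 2.563907… → 2.56

2.56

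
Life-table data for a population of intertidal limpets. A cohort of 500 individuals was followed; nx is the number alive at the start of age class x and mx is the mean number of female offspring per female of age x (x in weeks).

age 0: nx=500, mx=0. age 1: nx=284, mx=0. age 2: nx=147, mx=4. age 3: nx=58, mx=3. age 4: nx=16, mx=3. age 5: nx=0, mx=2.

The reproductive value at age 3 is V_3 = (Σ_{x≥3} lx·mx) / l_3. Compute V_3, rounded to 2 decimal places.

3.83

lx = nx/n0 = nx/500: 1, 0.568, 0.294, 0.116, 0.032, 0
lx·mx for x ≥ 3: 0.348, 0.096, 0 → sum = 0.444
V_3 = 0.444 / l_3 = 0.444 / 0.116 = 3.827586… → 3.83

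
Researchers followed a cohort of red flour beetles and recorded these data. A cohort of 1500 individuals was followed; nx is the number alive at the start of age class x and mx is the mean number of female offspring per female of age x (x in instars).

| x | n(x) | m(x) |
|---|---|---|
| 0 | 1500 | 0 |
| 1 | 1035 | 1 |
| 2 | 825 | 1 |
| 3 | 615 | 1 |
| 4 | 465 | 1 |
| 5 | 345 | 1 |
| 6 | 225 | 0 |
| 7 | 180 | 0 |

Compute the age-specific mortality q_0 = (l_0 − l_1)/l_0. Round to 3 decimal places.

0.310

lx = nx/n0 = nx/1500: 1, 0.69, 0.55, 0.41, 0.31, 0.23, 0.15, 0.12
q_0 = (l_0 − l_1) / l_0 = (1 − 0.69) / 1
     = 0.31 / 1 = 0.31 → 0.310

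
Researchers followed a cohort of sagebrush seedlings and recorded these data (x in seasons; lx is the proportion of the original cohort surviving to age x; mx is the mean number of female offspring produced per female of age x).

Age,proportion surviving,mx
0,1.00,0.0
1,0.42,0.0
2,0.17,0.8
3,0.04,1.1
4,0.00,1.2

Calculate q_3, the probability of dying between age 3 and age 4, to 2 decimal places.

1.00

q_3 = (l_3 − l_4) / l_3 = (0.04 − 0) / 0.04
     = 0.04 / 0.04 = 1 → 1.00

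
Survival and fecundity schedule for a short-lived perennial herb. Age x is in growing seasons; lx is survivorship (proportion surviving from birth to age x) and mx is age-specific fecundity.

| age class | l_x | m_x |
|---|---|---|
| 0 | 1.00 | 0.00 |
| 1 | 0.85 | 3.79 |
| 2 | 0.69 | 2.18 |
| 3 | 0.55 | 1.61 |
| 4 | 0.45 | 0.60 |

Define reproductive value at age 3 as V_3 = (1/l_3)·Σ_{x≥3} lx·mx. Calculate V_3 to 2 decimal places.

2.10

lx·mx for x ≥ 3: 0.8855, 0.27 → sum = 1.1555
V_3 = 1.1555 / l_3 = 1.1555 / 0.55 = 2.100909… → 2.10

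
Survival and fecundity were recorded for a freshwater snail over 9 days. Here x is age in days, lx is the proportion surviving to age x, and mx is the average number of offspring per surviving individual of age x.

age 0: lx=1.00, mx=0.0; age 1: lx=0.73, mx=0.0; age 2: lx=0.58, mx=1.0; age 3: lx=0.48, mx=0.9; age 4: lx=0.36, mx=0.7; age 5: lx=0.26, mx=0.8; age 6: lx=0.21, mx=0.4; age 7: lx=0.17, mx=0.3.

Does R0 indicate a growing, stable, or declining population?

R0 = Σ lx·mx = 0 + 0 + 0.58 + 0.432 + 0.252 + 0.208 + 0.084 + 0.051 = 1.607
R0 > 1, so the population is growing.

growing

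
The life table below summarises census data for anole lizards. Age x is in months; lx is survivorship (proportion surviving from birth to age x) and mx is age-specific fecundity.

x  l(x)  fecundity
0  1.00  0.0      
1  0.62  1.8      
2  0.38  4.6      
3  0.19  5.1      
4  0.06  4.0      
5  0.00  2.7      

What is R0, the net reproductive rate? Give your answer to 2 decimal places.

4.07

lx·mx by age: 0, 1.116, 1.748, 0.969, 0.24, 0
R0 = Σ lx·mx = 4.073 → 4.07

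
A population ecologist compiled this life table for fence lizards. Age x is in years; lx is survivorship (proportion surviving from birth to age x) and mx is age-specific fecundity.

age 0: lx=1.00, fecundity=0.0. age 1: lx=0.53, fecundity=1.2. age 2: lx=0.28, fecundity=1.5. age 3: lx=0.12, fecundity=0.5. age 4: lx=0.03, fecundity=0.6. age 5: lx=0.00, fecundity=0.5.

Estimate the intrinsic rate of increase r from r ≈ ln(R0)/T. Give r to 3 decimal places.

R0 = Σ lx·mx = 0 + 0.636 + 0.42 + 0.06 + 0.018 + 0 = 1.134
Σ x·lx·mx = 1.728; T = 1.728/1.134 = 1.52381…
r ≈ ln(R0)/T = ln(1.134)/1.52381… = 0.08252… → 0.083

0.083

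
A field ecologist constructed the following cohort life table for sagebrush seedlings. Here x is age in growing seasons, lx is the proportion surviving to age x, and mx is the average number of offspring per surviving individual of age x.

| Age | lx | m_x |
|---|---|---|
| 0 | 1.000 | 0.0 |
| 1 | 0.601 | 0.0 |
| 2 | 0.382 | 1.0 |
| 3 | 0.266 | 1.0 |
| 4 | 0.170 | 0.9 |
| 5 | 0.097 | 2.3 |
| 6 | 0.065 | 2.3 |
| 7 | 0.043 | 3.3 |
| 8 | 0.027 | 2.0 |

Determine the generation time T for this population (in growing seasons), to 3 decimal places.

4.098

lx·mx: 0, 0, 0.382, 0.266, 0.153, 0.2231, 0.1495, 0.1419, 0.054 → R0 = 1.3695
x·lx·mx: 0, 0, 0.764, 0.798, 0.612, 1.1155, 0.897, 0.9933, 0.432 → Σ = 5.6118
T = 5.6118 / 1.3695 = 4.0977… → 4.098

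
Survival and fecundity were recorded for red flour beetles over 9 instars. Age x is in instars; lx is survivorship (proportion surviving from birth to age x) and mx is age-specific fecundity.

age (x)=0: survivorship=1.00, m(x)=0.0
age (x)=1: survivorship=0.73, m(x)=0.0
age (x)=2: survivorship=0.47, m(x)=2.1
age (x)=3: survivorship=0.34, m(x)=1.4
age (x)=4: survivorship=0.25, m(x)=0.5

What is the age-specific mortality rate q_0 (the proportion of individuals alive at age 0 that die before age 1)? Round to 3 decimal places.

0.270

q_0 = (l_0 − l_1) / l_0 = (1 − 0.73) / 1
     = 0.27 / 1 = 0.27 → 0.270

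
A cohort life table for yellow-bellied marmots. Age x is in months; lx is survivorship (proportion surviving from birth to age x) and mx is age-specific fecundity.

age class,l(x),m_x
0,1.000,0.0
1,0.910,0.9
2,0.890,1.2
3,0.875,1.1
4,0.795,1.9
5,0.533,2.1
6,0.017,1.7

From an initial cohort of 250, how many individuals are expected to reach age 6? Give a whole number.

4

Expected survivors = N0 · l_6 = 250 × 0.017 = 4.25 → 4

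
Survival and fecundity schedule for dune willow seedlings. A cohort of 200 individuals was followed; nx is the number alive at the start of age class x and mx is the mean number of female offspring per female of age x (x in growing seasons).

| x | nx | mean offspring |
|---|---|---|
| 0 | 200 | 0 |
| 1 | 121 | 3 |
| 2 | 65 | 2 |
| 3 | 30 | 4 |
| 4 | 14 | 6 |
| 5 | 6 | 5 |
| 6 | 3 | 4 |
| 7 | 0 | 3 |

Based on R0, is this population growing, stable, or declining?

lx = nx/n0 = nx/200: 1, 0.605, 0.325, 0.15, 0.07, 0.03, 0.015, 0
R0 = Σ lx·mx = 0 + 1.815 + 0.65 + 0.6 + 0.42 + 0.15 + 0.06 + 0 = 3.695
R0 > 1, so the population is growing.

growing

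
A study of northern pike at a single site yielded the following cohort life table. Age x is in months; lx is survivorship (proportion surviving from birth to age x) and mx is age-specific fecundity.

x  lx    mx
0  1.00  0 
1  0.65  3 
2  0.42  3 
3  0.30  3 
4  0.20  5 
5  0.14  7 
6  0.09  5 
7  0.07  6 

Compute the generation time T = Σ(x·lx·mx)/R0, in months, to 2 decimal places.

3.12

lx·mx: 0, 1.95, 1.26, 0.9, 1, 0.98, 0.45, 0.42 → R0 = 6.96
x·lx·mx: 0, 1.95, 2.52, 2.7, 4, 4.9, 2.7, 2.94 → Σ = 21.71
T = 21.71 / 6.96 = 3.119253… → 3.12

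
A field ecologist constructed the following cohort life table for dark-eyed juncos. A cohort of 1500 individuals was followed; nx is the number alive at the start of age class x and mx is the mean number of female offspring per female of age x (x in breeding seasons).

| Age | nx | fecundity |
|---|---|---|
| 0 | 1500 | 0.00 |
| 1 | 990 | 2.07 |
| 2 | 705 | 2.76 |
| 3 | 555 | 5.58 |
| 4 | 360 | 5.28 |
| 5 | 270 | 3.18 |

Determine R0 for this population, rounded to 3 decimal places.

lx = nx/n0 = nx/1500: 1, 0.66, 0.47, 0.37, 0.24, 0.18
lx·mx by age: 0, 1.3662, 1.2972, 2.0646, 1.2672, 0.5724
R0 = Σ lx·mx = 6.5676 → 6.568

6.568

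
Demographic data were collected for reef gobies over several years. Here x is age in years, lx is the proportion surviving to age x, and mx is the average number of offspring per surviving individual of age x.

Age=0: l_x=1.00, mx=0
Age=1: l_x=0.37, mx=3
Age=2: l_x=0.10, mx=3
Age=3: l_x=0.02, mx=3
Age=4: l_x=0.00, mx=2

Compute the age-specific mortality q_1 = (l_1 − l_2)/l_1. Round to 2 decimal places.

0.73

q_1 = (l_1 − l_2) / l_1 = (0.37 − 0.1) / 0.37
     = 0.27 / 0.37 = 0.72973… → 0.73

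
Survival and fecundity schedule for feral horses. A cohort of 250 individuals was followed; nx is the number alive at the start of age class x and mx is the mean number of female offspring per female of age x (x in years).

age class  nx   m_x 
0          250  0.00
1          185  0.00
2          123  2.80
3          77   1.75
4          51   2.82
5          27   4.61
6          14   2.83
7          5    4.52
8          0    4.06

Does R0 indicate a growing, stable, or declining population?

growing

lx = nx/n0 = nx/250: 1, 0.74, 0.492, 0.308, 0.204, 0.108, 0.056, 0.02, 0
R0 = Σ lx·mx = 0 + 0 + 1.3776 + 0.539 + 0.57528 + 0.49788 + 0.15848 + 0.0904 + 0 = 3.23864
R0 > 1, so the population is growing.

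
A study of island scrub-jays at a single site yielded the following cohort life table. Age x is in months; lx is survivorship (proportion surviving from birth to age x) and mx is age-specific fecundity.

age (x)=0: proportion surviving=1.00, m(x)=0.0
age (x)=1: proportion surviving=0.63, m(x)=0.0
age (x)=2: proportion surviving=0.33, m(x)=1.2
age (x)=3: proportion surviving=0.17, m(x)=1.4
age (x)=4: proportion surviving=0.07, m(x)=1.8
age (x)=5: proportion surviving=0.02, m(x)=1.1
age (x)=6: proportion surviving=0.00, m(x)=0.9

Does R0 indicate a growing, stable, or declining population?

declining

R0 = Σ lx·mx = 0 + 0 + 0.396 + 0.238 + 0.126 + 0.022 + 0 = 0.782
R0 < 1, so the population is declining.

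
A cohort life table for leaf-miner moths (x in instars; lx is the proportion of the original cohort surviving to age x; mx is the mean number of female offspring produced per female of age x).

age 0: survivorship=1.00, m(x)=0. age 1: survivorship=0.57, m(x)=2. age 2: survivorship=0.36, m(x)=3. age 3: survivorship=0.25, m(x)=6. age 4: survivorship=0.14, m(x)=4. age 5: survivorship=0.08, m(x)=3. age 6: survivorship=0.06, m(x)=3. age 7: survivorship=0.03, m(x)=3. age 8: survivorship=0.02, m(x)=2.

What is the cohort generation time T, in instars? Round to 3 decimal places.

2.747

lx·mx: 0, 1.14, 1.08, 1.5, 0.56, 0.24, 0.18, 0.09, 0.04 → R0 = 4.83
x·lx·mx: 0, 1.14, 2.16, 4.5, 2.24, 1.2, 1.08, 0.63, 0.32 → Σ = 13.27
T = 13.27 / 4.83 = 2.747412… → 2.747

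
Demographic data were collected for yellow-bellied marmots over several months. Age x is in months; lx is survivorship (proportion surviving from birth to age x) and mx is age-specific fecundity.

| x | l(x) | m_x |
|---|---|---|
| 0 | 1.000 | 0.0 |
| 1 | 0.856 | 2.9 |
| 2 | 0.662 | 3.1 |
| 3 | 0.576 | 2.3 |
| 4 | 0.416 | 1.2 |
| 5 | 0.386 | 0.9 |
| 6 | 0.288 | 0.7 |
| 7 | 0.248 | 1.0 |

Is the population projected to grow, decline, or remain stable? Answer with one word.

growing

R0 = Σ lx·mx = 0 + 2.4824 + 2.0522 + 1.3248 + 0.4992 + 0.3474 + 0.2016 + 0.248 = 7.1556
R0 > 1, so the population is growing.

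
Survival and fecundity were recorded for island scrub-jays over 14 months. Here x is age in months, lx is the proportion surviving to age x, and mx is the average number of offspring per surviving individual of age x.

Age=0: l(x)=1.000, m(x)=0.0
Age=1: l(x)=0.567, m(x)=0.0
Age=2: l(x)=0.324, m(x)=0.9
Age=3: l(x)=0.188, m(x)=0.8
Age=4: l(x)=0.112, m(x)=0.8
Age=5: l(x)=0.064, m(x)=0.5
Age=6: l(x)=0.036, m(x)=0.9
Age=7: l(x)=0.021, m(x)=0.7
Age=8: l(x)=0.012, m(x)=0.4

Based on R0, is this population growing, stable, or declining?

declining

R0 = Σ lx·mx = 0 + 0 + 0.2916 + 0.1504 + 0.0896 + 0.032 + 0.0324 + 0.0147 + 0.0048 = 0.6155
R0 < 1, so the population is declining.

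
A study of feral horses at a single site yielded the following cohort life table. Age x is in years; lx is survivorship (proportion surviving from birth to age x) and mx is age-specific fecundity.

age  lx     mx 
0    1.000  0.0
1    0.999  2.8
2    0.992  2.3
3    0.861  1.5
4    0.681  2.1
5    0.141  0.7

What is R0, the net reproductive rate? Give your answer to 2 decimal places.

7.90

lx·mx by age: 0, 2.7972, 2.2816, 1.2915, 1.4301, 0.0987
R0 = Σ lx·mx = 7.8991 → 7.90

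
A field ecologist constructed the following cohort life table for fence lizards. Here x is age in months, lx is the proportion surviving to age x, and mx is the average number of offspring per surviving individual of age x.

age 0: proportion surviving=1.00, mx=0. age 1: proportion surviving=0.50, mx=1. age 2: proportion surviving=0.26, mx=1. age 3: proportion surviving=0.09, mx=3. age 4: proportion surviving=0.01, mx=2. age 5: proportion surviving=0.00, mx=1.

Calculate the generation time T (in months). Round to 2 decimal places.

lx·mx: 0, 0.5, 0.26, 0.27, 0.02, 0 → R0 = 1.05
x·lx·mx: 0, 0.5, 0.52, 0.81, 0.08, 0 → Σ = 1.91
T = 1.91 / 1.05 = 1.819048… → 1.82

1.82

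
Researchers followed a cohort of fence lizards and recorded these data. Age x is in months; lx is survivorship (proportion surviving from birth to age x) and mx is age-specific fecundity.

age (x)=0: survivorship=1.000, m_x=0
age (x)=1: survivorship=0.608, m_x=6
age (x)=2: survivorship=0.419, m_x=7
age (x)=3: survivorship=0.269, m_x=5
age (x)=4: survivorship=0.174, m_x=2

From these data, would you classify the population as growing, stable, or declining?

R0 = Σ lx·mx = 0 + 3.648 + 2.933 + 1.345 + 0.348 = 8.274
R0 > 1, so the population is growing.

growing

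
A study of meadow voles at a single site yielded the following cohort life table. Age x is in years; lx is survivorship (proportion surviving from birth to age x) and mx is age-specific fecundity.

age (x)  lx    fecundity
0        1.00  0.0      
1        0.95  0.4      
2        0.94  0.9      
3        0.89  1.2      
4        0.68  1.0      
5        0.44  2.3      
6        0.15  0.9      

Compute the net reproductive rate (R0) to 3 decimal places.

lx·mx by age: 0, 0.38, 0.846, 1.068, 0.68, 1.012, 0.135
R0 = Σ lx·mx = 4.121 → 4.121

4.121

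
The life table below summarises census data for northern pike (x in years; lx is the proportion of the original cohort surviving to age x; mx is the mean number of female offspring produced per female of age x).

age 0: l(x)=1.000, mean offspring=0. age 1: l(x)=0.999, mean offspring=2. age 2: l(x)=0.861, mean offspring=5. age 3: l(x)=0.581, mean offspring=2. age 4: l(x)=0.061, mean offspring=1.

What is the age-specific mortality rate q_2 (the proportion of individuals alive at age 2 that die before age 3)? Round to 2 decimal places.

0.33

q_2 = (l_2 − l_3) / l_2 = (0.861 − 0.581) / 0.861
     = 0.28 / 0.861 = 0.325203… → 0.33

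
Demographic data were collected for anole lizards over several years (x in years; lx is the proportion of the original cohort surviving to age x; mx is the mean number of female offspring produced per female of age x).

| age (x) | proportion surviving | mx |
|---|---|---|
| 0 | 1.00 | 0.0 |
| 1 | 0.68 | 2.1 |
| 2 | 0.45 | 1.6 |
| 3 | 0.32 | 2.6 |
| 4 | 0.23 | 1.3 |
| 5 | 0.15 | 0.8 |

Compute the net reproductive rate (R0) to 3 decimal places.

3.399

lx·mx by age: 0, 1.428, 0.72, 0.832, 0.299, 0.12
R0 = Σ lx·mx = 3.399 → 3.399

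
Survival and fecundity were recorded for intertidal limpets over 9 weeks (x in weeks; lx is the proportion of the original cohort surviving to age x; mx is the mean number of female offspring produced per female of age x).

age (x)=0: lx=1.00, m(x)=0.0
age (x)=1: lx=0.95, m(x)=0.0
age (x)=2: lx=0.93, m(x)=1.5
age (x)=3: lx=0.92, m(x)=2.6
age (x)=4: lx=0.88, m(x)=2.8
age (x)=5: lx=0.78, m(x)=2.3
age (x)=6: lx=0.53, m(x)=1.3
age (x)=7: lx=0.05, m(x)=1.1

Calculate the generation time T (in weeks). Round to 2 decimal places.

3.79

lx·mx: 0, 0, 1.395, 2.392, 2.464, 1.794, 0.689, 0.055 → R0 = 8.789
x·lx·mx: 0, 0, 2.79, 7.176, 9.856, 8.97, 4.134, 0.385 → Σ = 33.311
T = 33.311 / 8.789 = 3.790079… → 3.79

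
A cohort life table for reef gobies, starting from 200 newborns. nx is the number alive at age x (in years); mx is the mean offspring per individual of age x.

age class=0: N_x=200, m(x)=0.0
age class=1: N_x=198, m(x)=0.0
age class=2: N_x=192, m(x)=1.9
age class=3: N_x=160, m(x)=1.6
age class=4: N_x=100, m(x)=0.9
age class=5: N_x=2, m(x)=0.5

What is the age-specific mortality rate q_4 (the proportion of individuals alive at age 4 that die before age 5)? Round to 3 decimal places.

lx = nx/n0 = nx/200: 1, 0.99, 0.96, 0.8, 0.5, 0.01
q_4 = (l_4 − l_5) / l_4 = (0.5 − 0.01) / 0.5
     = 0.49 / 0.5 = 0.98 → 0.980

0.980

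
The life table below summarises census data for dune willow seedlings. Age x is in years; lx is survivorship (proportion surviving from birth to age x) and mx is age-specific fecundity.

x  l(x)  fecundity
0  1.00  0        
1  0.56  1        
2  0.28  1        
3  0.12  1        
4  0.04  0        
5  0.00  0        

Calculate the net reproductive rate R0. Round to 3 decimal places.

lx·mx by age: 0, 0.56, 0.28, 0.12, 0, 0
R0 = Σ lx·mx = 0.96 → 0.960

0.960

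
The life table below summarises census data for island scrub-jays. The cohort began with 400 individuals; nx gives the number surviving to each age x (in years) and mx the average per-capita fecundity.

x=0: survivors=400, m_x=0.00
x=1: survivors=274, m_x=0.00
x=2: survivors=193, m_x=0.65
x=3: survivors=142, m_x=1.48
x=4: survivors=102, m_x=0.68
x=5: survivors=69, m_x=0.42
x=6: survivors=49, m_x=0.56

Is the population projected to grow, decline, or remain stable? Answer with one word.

lx = nx/n0 = nx/400: 1, 0.685, 0.4825, 0.355, 0.255, 0.1725, 0.1225
R0 = Σ lx·mx = 0 + 0 + 0.313625 + 0.5254 + 0.1734 + 0.07245 + 0.0686 = 1.153475
R0 > 1, so the population is growing.

growing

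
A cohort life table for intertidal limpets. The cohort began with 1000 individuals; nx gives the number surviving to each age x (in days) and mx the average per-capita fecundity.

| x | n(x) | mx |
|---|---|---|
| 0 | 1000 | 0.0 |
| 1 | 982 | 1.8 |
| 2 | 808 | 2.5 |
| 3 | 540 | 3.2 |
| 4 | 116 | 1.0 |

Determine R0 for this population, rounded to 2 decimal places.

5.63

lx = nx/n0 = nx/1000: 1, 0.982, 0.808, 0.54, 0.116
lx·mx by age: 0, 1.7676, 2.02, 1.728, 0.116
R0 = Σ lx·mx = 5.6316 → 5.63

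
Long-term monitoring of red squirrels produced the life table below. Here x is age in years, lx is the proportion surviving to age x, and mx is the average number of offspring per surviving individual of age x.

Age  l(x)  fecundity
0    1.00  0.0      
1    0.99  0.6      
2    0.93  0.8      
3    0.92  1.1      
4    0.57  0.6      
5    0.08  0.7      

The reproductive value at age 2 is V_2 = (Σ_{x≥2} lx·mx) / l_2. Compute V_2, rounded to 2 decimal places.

2.32

lx·mx for x ≥ 2: 0.744, 1.012, 0.342, 0.056 → sum = 2.154
V_2 = 2.154 / l_2 = 2.154 / 0.93 = 2.316129… → 2.32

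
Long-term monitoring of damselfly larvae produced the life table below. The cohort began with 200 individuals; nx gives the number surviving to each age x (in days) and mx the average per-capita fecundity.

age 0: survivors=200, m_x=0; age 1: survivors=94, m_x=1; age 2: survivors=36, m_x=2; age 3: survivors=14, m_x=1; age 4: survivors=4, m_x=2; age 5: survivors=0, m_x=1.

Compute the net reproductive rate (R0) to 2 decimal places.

lx = nx/n0 = nx/200: 1, 0.47, 0.18, 0.07, 0.02, 0
lx·mx by age: 0, 0.47, 0.36, 0.07, 0.04, 0
R0 = Σ lx·mx = 0.94 → 0.94

0.94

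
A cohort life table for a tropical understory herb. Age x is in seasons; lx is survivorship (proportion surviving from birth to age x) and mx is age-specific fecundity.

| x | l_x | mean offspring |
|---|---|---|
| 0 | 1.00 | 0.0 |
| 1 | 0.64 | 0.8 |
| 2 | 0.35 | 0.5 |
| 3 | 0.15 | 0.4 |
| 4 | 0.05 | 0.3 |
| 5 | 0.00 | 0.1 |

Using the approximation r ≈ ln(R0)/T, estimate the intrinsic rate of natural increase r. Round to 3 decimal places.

R0 = Σ lx·mx = 0 + 0.512 + 0.175 + 0.06 + 0.015 + 0 = 0.762
Σ x·lx·mx = 1.102; T = 1.102/0.762 = 1.44619…
r ≈ ln(R0)/T = ln(0.762)/1.44619… = -0.18795… → -0.188

-0.188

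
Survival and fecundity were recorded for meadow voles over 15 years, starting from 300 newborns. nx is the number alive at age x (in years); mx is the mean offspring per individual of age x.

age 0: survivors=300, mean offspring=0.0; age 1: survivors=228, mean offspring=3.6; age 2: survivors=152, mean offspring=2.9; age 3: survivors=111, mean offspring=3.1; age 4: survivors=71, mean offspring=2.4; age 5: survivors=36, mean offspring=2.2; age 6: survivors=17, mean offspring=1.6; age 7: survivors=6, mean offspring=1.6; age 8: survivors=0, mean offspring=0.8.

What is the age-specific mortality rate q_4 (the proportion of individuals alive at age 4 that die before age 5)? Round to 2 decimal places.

lx = nx/n0 = nx/300: 1, 0.76, 0.50667…, 0.37, 0.23667…, 0.12, 0.05667…, 0.02, 0
q_4 = (l_4 − l_5) / l_4 = (0.236667… − 0.12) / 0.236667…
     = 0.116667… / 0.236667… = 0.492958… → 0.49

0.49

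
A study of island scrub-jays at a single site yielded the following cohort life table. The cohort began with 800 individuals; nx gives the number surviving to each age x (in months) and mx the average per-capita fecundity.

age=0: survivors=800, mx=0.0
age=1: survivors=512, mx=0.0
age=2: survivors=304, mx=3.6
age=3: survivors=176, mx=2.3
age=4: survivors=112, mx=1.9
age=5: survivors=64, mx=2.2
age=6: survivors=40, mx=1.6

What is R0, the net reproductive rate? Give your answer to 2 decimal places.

lx = nx/n0 = nx/800: 1, 0.64, 0.38, 0.22, 0.14, 0.08, 0.05
lx·mx by age: 0, 0, 1.368, 0.506, 0.266, 0.176, 0.08
R0 = Σ lx·mx = 2.396 → 2.40

2.40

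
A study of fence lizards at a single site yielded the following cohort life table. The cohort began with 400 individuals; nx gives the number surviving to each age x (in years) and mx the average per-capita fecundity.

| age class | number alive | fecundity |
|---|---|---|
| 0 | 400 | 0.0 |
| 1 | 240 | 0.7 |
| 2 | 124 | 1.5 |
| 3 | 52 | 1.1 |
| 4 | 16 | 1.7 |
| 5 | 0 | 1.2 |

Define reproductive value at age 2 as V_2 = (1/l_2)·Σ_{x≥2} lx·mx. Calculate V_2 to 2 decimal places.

2.18

lx = nx/n0 = nx/400: 1, 0.6, 0.31, 0.13, 0.04, 0
lx·mx for x ≥ 2: 0.465, 0.143, 0.068, 0 → sum = 0.676
V_2 = 0.676 / l_2 = 0.676 / 0.31 = 2.180645… → 2.18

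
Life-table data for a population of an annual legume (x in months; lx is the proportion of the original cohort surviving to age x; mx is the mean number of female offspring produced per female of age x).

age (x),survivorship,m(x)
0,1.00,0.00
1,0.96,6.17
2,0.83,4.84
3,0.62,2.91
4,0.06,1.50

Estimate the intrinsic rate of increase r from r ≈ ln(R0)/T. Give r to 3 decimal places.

1.482

R0 = Σ lx·mx = 0 + 5.9232 + 4.0172 + 1.8042 + 0.09 = 11.8346
Σ x·lx·mx = 19.7302; T = 19.7302/11.8346 = 1.66716…
r ≈ ln(R0)/T = ln(11.8346)/1.66716… = 1.48218… → 1.482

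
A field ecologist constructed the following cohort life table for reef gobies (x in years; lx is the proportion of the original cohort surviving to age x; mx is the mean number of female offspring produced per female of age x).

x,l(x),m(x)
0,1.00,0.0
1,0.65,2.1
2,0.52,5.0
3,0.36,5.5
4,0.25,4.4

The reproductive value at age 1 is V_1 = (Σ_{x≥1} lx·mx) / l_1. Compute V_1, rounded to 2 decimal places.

10.84

lx·mx for x ≥ 1: 1.365, 2.6, 1.98, 1.1 → sum = 7.045
V_1 = 7.045 / l_1 = 7.045 / 0.65 = 10.838462… → 10.84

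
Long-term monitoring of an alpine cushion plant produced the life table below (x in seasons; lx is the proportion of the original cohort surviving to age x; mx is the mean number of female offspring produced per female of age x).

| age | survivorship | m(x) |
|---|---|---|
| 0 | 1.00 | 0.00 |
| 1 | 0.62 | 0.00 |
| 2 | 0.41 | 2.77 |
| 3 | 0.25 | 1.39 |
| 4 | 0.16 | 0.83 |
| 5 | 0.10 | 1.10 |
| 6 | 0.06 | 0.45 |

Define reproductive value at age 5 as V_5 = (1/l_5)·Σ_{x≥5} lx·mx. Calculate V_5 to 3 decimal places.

lx·mx for x ≥ 5: 0.11, 0.027 → sum = 0.137
V_5 = 0.137 / l_5 = 0.137 / 0.1 = 1.37 → 1.370

1.370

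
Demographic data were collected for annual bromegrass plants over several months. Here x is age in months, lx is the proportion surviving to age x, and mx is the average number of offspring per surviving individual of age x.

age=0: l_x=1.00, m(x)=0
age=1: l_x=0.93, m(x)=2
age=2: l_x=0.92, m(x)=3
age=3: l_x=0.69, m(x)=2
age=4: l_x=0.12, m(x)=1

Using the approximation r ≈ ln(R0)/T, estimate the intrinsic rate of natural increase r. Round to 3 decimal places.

0.924

R0 = Σ lx·mx = 0 + 1.86 + 2.76 + 1.38 + 0.12 = 6.12
Σ x·lx·mx = 12; T = 12/6.12 = 1.96078…
r ≈ ln(R0)/T = ln(6.12)/1.96078… = 0.9239… → 0.924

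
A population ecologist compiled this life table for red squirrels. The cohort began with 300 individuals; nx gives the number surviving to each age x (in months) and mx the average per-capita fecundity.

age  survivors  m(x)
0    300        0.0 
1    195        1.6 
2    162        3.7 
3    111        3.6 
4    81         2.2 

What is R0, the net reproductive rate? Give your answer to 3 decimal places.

lx = nx/n0 = nx/300: 1, 0.65, 0.54, 0.37, 0.27
lx·mx by age: 0, 1.04, 1.998, 1.332, 0.594
R0 = Σ lx·mx = 4.964 → 4.964

4.964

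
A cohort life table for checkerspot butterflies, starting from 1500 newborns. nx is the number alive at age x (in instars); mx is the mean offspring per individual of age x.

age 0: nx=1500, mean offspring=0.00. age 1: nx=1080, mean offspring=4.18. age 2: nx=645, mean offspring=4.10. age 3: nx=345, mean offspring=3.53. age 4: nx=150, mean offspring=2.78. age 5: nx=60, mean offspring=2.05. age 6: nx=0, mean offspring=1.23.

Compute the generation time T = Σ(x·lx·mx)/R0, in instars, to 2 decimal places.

1.77

lx = nx/n0 = nx/1500: 1, 0.72, 0.43, 0.23, 0.1, 0.04, 0
lx·mx: 0, 3.0096, 1.763, 0.8119, 0.278, 0.082, 0 → R0 = 5.9445
x·lx·mx: 0, 3.0096, 3.526, 2.4357, 1.112, 0.41, 0 → Σ = 10.4933
T = 10.4933 / 5.9445 = 1.765212… → 1.77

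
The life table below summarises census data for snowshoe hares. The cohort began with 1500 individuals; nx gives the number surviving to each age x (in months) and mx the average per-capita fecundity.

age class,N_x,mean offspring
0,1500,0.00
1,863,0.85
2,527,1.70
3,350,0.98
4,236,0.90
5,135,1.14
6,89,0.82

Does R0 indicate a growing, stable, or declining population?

lx = nx/n0 = nx/1500: 1, 0.57533…, 0.35133…, 0.23333…, 0.15733…, 0.09, 0.05933…
R0 = Σ lx·mx = 0 + 0.489033… + 0.597267… + 0.228667… + 0.1416… + 0.1026 + 0.048653… = 1.60782…
R0 > 1, so the population is growing.

growing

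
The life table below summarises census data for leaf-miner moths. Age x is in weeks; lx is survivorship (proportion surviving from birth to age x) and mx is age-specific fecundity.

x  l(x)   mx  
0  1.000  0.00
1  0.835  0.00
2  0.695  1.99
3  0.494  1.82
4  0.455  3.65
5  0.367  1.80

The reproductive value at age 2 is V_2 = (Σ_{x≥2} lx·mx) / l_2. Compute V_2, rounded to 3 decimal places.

lx·mx for x ≥ 2: 1.38305, 0.89908, 1.66075, 0.6606 → sum = 4.60348
V_2 = 4.60348 / l_2 = 4.60348 / 0.695 = 6.623712… → 6.624

6.624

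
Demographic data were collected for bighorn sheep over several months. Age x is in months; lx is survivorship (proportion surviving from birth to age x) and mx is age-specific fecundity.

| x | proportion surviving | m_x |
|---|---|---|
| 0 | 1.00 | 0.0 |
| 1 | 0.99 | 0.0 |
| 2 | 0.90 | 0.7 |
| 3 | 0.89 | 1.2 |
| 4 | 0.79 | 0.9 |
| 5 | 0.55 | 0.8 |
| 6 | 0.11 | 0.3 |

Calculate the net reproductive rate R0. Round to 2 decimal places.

2.88

lx·mx by age: 0, 0, 0.63, 1.068, 0.711, 0.44, 0.033
R0 = Σ lx·mx = 2.882 → 2.88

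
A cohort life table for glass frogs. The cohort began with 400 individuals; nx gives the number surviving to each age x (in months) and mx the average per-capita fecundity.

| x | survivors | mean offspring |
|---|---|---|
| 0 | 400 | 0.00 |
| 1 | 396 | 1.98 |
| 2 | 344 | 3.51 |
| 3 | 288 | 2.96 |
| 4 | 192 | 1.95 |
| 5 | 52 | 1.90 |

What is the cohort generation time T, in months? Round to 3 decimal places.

2.336

lx = nx/n0 = nx/400: 1, 0.99, 0.86, 0.72, 0.48, 0.13
lx·mx: 0, 1.9602, 3.0186, 2.1312, 0.936, 0.247 → R0 = 8.293
x·lx·mx: 0, 1.9602, 6.0372, 6.3936, 3.744, 1.235 → Σ = 19.37
T = 19.37 / 8.293 = 2.335705… → 2.336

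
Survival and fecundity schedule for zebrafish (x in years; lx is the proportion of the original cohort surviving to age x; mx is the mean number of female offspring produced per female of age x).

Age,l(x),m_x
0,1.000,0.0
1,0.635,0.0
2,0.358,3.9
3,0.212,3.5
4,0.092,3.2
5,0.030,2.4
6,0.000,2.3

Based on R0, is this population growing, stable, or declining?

growing

R0 = Σ lx·mx = 0 + 0 + 1.3962 + 0.742 + 0.2944 + 0.072 + 0 = 2.5046
R0 > 1, so the population is growing.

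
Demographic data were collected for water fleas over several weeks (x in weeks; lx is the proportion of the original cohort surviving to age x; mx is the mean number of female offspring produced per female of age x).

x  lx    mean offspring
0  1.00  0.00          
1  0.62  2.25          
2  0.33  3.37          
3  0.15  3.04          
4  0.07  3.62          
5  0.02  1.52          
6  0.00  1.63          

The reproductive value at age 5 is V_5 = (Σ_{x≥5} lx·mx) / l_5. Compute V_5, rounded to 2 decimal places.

lx·mx for x ≥ 5: 0.0304, 0 → sum = 0.0304
V_5 = 0.0304 / l_5 = 0.0304 / 0.02 = 1.52 → 1.52

1.52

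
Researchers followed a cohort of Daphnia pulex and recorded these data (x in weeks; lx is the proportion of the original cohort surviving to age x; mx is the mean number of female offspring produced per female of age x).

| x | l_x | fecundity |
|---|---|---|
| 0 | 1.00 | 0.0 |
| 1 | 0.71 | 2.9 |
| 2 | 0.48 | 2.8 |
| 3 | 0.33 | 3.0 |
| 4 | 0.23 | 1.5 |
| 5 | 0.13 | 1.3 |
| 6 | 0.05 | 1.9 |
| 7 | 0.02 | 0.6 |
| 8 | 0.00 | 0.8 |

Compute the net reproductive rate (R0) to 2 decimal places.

5.01

lx·mx by age: 0, 2.059, 1.344, 0.99, 0.345, 0.169, 0.095, 0.012, 0
R0 = Σ lx·mx = 5.014 → 5.01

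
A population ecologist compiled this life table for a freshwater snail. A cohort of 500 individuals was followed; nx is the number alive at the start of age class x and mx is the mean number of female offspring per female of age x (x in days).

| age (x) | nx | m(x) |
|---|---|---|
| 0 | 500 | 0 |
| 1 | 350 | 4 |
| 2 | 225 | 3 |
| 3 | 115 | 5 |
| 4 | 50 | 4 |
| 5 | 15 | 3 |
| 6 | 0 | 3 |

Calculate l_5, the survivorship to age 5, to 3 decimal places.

0.030

l_5 = n_5/n_0 = 15/500 = 0.03 → 0.030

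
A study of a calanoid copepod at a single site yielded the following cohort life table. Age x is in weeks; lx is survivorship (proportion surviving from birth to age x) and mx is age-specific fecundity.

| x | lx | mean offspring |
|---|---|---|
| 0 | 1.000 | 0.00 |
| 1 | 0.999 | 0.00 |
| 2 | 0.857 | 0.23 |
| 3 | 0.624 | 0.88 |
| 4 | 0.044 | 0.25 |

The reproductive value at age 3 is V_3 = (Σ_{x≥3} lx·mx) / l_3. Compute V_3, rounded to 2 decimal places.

lx·mx for x ≥ 3: 0.54912, 0.011 → sum = 0.56012
V_3 = 0.56012 / l_3 = 0.56012 / 0.624 = 0.897628… → 0.90

0.90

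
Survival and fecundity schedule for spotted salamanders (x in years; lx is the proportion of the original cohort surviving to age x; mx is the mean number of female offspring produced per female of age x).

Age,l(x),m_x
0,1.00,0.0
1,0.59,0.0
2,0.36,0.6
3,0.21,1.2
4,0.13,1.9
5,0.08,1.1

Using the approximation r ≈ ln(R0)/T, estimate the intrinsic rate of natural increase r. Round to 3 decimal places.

R0 = Σ lx·mx = 0 + 0 + 0.216 + 0.252 + 0.247 + 0.088 = 0.803
Σ x·lx·mx = 2.616; T = 2.616/0.803 = 3.25778…
r ≈ ln(R0)/T = ln(0.803)/3.25778… = -0.06735… → -0.067

-0.067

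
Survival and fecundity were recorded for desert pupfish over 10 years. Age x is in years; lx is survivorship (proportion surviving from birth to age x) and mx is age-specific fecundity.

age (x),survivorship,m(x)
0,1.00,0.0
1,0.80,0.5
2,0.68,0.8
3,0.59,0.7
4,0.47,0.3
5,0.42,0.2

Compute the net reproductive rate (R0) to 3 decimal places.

lx·mx by age: 0, 0.4, 0.544, 0.413, 0.141, 0.084
R0 = Σ lx·mx = 1.582 → 1.582

1.582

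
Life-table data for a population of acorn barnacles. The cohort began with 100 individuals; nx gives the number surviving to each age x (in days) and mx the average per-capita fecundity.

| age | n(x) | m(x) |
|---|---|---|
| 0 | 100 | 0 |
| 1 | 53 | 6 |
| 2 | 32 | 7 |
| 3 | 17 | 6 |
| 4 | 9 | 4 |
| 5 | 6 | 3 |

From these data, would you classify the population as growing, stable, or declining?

growing

lx = nx/n0 = nx/100: 1, 0.53, 0.32, 0.17, 0.09, 0.06
R0 = Σ lx·mx = 0 + 3.18 + 2.24 + 1.02 + 0.36 + 0.18 = 6.98
R0 > 1, so the population is growing.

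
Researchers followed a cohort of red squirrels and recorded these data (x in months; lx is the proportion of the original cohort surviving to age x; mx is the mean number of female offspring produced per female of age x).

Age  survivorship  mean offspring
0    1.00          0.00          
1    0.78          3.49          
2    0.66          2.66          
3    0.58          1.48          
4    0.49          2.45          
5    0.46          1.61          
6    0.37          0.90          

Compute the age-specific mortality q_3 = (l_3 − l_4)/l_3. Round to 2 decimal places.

0.16

q_3 = (l_3 − l_4) / l_3 = (0.58 − 0.49) / 0.58
     = 0.09 / 0.58 = 0.155172… → 0.16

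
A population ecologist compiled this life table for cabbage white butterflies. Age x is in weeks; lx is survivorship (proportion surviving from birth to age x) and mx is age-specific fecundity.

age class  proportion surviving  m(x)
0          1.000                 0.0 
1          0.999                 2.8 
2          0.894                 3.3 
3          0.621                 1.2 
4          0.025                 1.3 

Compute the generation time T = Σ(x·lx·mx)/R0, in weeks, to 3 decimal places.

lx·mx: 0, 2.7972, 2.9502, 0.7452, 0.0325 → R0 = 6.5251
x·lx·mx: 0, 2.7972, 5.9004, 2.2356, 0.13 → Σ = 11.0632
T = 11.0632 / 6.5251 = 1.695484… → 1.695

1.695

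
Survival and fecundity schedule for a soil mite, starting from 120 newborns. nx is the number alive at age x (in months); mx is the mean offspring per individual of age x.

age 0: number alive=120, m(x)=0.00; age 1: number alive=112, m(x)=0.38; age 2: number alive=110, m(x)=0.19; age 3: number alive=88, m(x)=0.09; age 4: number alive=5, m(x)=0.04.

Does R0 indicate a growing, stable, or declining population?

lx = nx/n0 = nx/120: 1, 0.93333…, 0.91667…, 0.73333…, 0.04167…
R0 = Σ lx·mx = 0 + 0.354667… + 0.174167… + 0.066… + 0.001667… = 0.5965…
R0 < 1, so the population is declining.

declining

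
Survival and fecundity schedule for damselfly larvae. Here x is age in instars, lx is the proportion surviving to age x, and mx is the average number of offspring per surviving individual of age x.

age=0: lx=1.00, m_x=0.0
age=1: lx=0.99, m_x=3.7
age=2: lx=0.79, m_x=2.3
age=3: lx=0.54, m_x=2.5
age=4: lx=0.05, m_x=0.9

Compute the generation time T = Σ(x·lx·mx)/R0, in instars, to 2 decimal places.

lx·mx: 0, 3.663, 1.817, 1.35, 0.045 → R0 = 6.875
x·lx·mx: 0, 3.663, 3.634, 4.05, 0.18 → Σ = 11.527
T = 11.527 / 6.875 = 1.676655… → 1.68

1.68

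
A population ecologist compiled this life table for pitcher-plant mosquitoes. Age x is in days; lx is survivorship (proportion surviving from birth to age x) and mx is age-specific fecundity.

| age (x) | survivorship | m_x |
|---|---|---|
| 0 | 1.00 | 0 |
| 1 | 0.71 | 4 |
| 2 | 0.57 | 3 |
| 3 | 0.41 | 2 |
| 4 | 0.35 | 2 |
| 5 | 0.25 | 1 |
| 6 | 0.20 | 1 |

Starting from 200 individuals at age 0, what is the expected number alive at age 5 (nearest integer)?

50

Expected survivors = N0 · l_5 = 200 × 0.25 = 50 → 50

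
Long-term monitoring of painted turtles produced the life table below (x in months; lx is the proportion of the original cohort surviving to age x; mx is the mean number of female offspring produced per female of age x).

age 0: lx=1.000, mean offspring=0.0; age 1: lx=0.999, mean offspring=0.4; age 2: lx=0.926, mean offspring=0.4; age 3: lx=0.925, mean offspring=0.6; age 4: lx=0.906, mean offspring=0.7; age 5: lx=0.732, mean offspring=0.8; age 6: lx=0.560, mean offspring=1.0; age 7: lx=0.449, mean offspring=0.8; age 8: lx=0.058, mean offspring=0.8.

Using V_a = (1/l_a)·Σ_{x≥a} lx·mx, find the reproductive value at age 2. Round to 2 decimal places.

lx·mx for x ≥ 2: 0.3704, 0.555, 0.6342, 0.5856, 0.56, 0.3592, 0.0464 → sum = 3.1108
V_2 = 3.1108 / l_2 = 3.1108 / 0.926 = 3.359395… → 3.36

3.36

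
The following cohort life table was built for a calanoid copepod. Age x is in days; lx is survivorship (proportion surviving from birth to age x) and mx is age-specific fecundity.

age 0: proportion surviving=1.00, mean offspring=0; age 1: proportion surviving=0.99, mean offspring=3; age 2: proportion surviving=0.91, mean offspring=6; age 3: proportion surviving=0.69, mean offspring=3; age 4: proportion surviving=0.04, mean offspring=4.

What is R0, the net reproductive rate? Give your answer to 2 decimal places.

lx·mx by age: 0, 2.97, 5.46, 2.07, 0.16
R0 = Σ lx·mx = 10.66 → 10.66

10.66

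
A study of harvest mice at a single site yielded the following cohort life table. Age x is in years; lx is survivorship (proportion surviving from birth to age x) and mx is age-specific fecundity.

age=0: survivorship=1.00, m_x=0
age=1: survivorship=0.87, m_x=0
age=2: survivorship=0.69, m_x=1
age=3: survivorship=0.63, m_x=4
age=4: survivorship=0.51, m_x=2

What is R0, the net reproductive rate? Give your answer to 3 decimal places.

lx·mx by age: 0, 0, 0.69, 2.52, 1.02
R0 = Σ lx·mx = 4.23 → 4.230

4.230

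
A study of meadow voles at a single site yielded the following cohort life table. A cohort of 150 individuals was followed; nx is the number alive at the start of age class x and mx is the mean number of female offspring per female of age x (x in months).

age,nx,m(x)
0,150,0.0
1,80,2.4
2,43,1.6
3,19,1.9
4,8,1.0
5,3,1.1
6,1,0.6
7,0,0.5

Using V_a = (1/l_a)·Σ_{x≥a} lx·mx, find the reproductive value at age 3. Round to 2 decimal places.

2.53

lx = nx/n0 = nx/150: 1, 0.53333…, 0.28667…, 0.12667…, 0.05333…, 0.02, 0.00667…, 0
lx·mx for x ≥ 3: 0.240667…, 0.053333…, 0.022, 0.004…, 0 → sum = 0.32…
V_3 = 0.32… / l_3 = 0.32… / 0.126667… = 2.526316… → 2.53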